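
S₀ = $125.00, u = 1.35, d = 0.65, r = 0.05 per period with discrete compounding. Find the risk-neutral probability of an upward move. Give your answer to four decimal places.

p = 0.5714

Risk-neutral probability p = (1 + 0.05 − 0.65)/(1.35 − 0.65) = 0.4000/0.7000 = 0.5714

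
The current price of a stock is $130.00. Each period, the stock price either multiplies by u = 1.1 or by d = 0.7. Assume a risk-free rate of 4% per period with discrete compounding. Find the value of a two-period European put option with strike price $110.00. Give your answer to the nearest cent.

Risk-neutral probability p = (1 + 0.04 − 0.7)/(1.1 − 0.7) = 0.3400/0.4000 = 0.8500
Terminal stock prices: S_uu = 157.3, S_ud = 100.1, S_dd = 63.7
Terminal payoffs (K − S): max(-47.3, 0) = 0, max(9.9, 0) = 9.9, max(46.3, 0) = 46.3
Node u (S = 143): V_u = 1/1.04·[0.8500·0.0000 + 0.1500·9.9000] = 1.4279
Node d (S = 91): V_d = 1/1.04·[0.8500·9.9000 + 0.1500·46.3000] = 14.7692
Node 0 (S = 130): V_0 = 1/1.04·[0.8500·1.4279 + 0.1500·14.7692] = 3.2972

$3.30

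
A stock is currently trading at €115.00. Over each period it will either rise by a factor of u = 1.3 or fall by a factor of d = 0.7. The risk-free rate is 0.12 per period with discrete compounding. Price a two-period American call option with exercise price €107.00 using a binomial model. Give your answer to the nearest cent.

€34.12

Risk-neutral probability p = (1 + 0.12 − 0.7)/(1.3 − 0.7) = 0.4200/0.6000 = 0.7000
Terminal stock prices: S_uu = 194.4, S_ud = 104.6, S_dd = 56.35
Terminal payoffs (S − K): max(87.35, 0) = 87.35, max(-2.35, 0) = 0, max(-50.65, 0) = 0
Node u (S = 149.5): continuation = 1/1.12·[0.7000·87.3500 + 0.3000·0.0000] = 54.5938; exercise value = 42.5000 ≤ continuation, so V_u = 54.5938
Node d (S = 80.5): continuation = 1/1.12·[0.7000·0.0000 + 0.3000·0.0000] = 0.0000; exercise value = 0.0000 ≤ continuation, so V_d = 0.0000
Node 0 (S = 115): continuation = 1/1.12·[0.7000·54.5938 + 0.3000·0.0000] = 34.1211; exercise value = 8.0000 ≤ continuation, so V_0 = 34.1211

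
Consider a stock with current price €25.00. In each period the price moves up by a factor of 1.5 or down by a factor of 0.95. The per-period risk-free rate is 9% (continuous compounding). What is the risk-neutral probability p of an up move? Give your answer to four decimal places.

p = 0.2621

Risk-neutral probability p = (e^0.09 − 0.95)/(1.5 − 0.95) = 0.1442/0.5500 = 0.2621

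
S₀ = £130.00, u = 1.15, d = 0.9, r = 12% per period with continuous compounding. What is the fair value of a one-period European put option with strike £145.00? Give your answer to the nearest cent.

Risk-neutral probability p = (e^0.12 − 0.9)/(1.15 − 0.9) = 0.2275/0.2500 = 0.9100
Terminal stock prices: S_u = 149.5, S_d = 117
Terminal payoffs (K − S): max(-4.5, 0) = 0, max(28, 0) = 28
Node 0 (S = 130): V_0 = e^(−0.12)·[0.9100·0.0000 + 0.0900·28.0000] = 2.2354

£2.24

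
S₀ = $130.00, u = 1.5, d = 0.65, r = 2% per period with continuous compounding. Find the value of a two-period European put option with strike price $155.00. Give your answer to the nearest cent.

Risk-neutral probability p = (e^0.02 − 0.65)/(1.5 − 0.65) = 0.3702/0.8500 = 0.4355
Terminal stock prices: S_uu = 292.5, S_ud = 126.8, S_dd = 54.93
Terminal payoffs (K − S): max(-137.5, 0) = 0, max(28.25, 0) = 28.25, max(100.1, 0) = 100.1
Node u (S = 195): V_u = e^(−0.02)·[0.4355·0.0000 + 0.5645·28.2500] = 15.6305
Node d (S = 84.5): V_d = e^(−0.02)·[0.4355·28.2500 + 0.5645·100.0750] = 67.4308
Node 0 (S = 130): V_0 = e^(−0.02)·[0.4355·15.6305 + 0.5645·67.4308] = 43.9817

$43.98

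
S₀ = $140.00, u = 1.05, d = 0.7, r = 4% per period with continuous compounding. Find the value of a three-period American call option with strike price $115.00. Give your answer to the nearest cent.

$38.54

Risk-neutral probability p = (e^0.04 − 0.7)/(1.05 − 0.7) = 0.3408/0.3500 = 0.9737
Terminal stock prices: S_uuu = 162.1, S_uud = 108, S_udd = 72.03, S_ddd = 48.02
Terminal payoffs (S − K): max(47.07, 0) = 47.07, max(-6.955, 0) = 0, max(-42.97, 0) = 0, max(-66.98, 0) = 0
Node uu (S = 154.3): continuation = e^(−0.04)·[0.9737·47.0675 + 0.0263·0.0000] = 44.0347; exercise value = 39.3500 ≤ continuation, so V_uu = 44.0347
Node ud (S = 102.9): continuation = e^(−0.04)·[0.9737·0.0000 + 0.0263·0.0000] = 0.0000; exercise value = 0.0000 ≤ continuation, so V_ud = 0.0000
Node dd (S = 68.6): continuation = e^(−0.04)·[0.9737·0.0000 + 0.0263·0.0000] = 0.0000; exercise value = 0.0000 ≤ continuation, so V_dd = 0.0000
Node u (S = 147): continuation = e^(−0.04)·[0.9737·44.0347 + 0.0263·0.0000] = 41.1972; exercise value = 32.0000 ≤ continuation, so V_u = 41.1972
Node d (S = 98): continuation = e^(−0.04)·[0.9737·0.0000 + 0.0263·0.0000] = 0.0000; exercise value = 0.0000 ≤ continuation, so V_d = 0.0000
Node 0 (S = 140): continuation = e^(−0.04)·[0.9737·41.1972 + 0.0263·0.0000] = 38.5427; exercise value = 25.0000 ≤ continuation, so V_0 = 38.5427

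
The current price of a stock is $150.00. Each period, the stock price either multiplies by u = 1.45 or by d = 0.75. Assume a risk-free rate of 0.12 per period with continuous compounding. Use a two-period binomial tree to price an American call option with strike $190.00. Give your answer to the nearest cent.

$28.68

Risk-neutral probability p = (e^0.12 − 0.75)/(1.45 − 0.75) = 0.3775/0.7000 = 0.5393
Terminal stock prices: S_uu = 315.4, S_ud = 163.1, S_dd = 84.38
Terminal payoffs (S − K): max(125.4, 0) = 125.4, max(-26.88, 0) = 0, max(-105.6, 0) = 0
Node u (S = 217.5): continuation = e^(−0.12)·[0.5393·125.3750 + 0.4607·0.0000] = 59.9668; exercise value = 27.5000 ≤ continuation, so V_u = 59.9668
Node d (S = 112.5): continuation = e^(−0.12)·[0.5393·0.0000 + 0.4607·0.0000] = 0.0000; exercise value = 0.0000 ≤ continuation, so V_d = 0.0000
Node 0 (S = 150): continuation = e^(−0.12)·[0.5393·59.9668 + 0.4607·0.0000] = 28.6821; exercise value = 0.0000 ≤ continuation, so V_0 = 28.6821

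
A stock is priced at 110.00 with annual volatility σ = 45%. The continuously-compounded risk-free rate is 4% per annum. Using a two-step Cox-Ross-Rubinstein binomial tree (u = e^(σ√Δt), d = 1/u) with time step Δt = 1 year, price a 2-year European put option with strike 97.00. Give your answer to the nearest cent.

CRR parameters: u = e^(σ√Δt) = e^(0.45·√1) = 1.5683, d = 1/u = 0.6376
Per-period rate: rΔt = 0.04·1 = 0.04, so R = e^0.04 = 1.0408
Risk-neutral probability p = (e^0.04 − 0.6376)/(1.5683 − 0.6376) = 0.4032/0.9307 = 0.4332
Terminal stock prices: S_uu = 270.6, S_ud = 110, S_dd = 44.72
Terminal payoffs (K − S): max(-173.6, 0) = 0, max(-13, 0) = 0, max(52.28, 0) = 52.28
Node u (S = 172.5): V_u = e^(−0.04)·[0.4332·0.0000 + 0.5668·0.0000] = 0.0000
Node d (S = 70.14): V_d = e^(−0.04)·[0.4332·0.0000 + 0.5668·52.2773] = 28.4684
Node 0 (S = 110): V_0 = e^(−0.04)·[0.4332·0.0000 + 0.5668·28.4684] = 15.5029

15.50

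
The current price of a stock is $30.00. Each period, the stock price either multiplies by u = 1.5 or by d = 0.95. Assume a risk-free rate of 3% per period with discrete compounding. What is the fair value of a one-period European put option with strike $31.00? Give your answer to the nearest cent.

$2.07

Risk-neutral probability p = (1 + 0.03 − 0.95)/(1.5 − 0.95) = 0.0800/0.5500 = 0.1455
Terminal stock prices: S_u = 45, S_d = 28.5
Terminal payoffs (K − S): max(-14, 0) = 0, max(2.5, 0) = 2.5
Node 0 (S = 30): V_0 = 1/1.03·[0.1455·0.0000 + 0.8545·2.5000] = 2.0741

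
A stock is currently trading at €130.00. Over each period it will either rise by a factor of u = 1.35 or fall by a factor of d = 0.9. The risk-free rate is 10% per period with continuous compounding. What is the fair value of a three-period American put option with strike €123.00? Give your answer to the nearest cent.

Risk-neutral probability p = (e^0.1 − 0.9)/(1.35 − 0.9) = 0.2052/0.4500 = 0.4559
Terminal stock prices: S_uuu = 319.8, S_uud = 213.2, S_udd = 142.2, S_ddd = 94.77
Terminal payoffs (K − S): max(-196.8, 0) = 0, max(-90.23, 0) = 0, max(-19.16, 0) = 0, max(28.23, 0) = 28.23
Node uu (S = 236.9): continuation = e^(−0.1)·[0.4559·0.0000 + 0.5441·0.0000] = 0.0000; exercise value = 0.0000 ≤ continuation, so V_uu = 0.0000
Node ud (S = 158): continuation = e^(−0.1)·[0.4559·0.0000 + 0.5441·0.0000] = 0.0000; exercise value = 0.0000 ≤ continuation, so V_ud = 0.0000
Node dd (S = 105.3): continuation = e^(−0.1)·[0.4559·0.0000 + 0.5441·28.2300] = 13.8973; exercise value = 17.7000 > continuation, so V_dd = 17.7000 (exercise)
Node u (S = 175.5): continuation = e^(−0.1)·[0.4559·0.0000 + 0.5441·0.0000] = 0.0000; exercise value = 0.0000 ≤ continuation, so V_u = 0.0000
Node d (S = 117): continuation = e^(−0.1)·[0.4559·0.0000 + 0.5441·17.7000] = 8.7135; exercise value = 6.0000 ≤ continuation, so V_d = 8.7135
Node 0 (S = 130): continuation = e^(−0.1)·[0.4559·0.0000 + 0.5441·8.7135] = 4.2896; exercise value = 0.0000 ≤ continuation, so V_0 = 4.2896

€4.29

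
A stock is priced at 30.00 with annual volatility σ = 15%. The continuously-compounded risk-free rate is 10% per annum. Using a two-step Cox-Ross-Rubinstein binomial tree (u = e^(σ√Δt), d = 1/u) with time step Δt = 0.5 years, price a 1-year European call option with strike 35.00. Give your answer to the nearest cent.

CRR parameters: u = e^(σ√Δt) = e^(0.15·√0.5) = 1.1119, d = 1/u = 0.8994
Per-period rate: rΔt = 0.1·0.5 = 0.05, so R = e^0.05 = 1.0513
Risk-neutral probability p = (e^0.05 − 0.8994)/(1.1119 − 0.8994) = 0.1519/0.2125 = 0.7148
Terminal stock prices: S_uu = 37.09, S_ud = 30, S_dd = 24.27
Terminal payoffs (S − K): max(2.089, 0) = 2.089, max(-5, 0) = 0, max(-10.73, 0) = 0
Node u (S = 33.36): V_u = e^(−0.05)·[0.7148·2.0893 + 0.2852·0.0000] = 1.4205
Node d (S = 26.98): V_d = e^(−0.05)·[0.7148·0.0000 + 0.2852·0.0000] = 0.0000
Node 0 (S = 30): V_0 = e^(−0.05)·[0.7148·1.4205 + 0.2852·0.0000] = 0.9658

0.97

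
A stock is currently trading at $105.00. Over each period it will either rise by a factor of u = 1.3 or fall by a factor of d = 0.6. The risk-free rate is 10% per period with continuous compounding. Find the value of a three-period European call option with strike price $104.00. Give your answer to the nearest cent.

$36.07

Risk-neutral probability p = (e^0.1 − 0.6)/(1.3 − 0.6) = 0.5052/0.7000 = 0.7217
Terminal stock prices: S_uuu = 230.7, S_uud = 106.5, S_udd = 49.14, S_ddd = 22.68
Terminal payoffs (S − K): max(126.7, 0) = 126.7, max(2.47, 0) = 2.47, max(-54.86, 0) = 0, max(-81.32, 0) = 0
Node uu (S = 177.5): V_uu = e^(−0.1)·[0.7217·126.6850 + 0.2783·2.4700] = 83.3469
Node ud (S = 81.9): V_ud = e^(−0.1)·[0.7217·2.4700 + 0.2783·0.0000] = 1.6129
Node dd (S = 37.8): V_dd = e^(−0.1)·[0.7217·0.0000 + 0.2783·0.0000] = 0.0000
Node u (S = 136.5): V_u = e^(−0.1)·[0.7217·83.3469 + 0.2783·1.6129] = 54.8314
Node d (S = 63): V_d = e^(−0.1)·[0.7217·1.6129 + 0.2783·0.0000] = 1.0532
Node 0 (S = 105): V_0 = e^(−0.1)·[0.7217·54.8314 + 0.2783·1.0532] = 36.0700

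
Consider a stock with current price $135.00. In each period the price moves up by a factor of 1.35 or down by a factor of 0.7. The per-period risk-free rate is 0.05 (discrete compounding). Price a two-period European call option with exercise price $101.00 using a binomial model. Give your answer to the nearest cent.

$50.12

Risk-neutral probability p = (1 + 0.05 − 0.7)/(1.35 − 0.7) = 0.3500/0.6500 = 0.5385
Terminal stock prices: S_uu = 246, S_ud = 127.6, S_dd = 66.15
Terminal payoffs (S − K): max(145, 0) = 145, max(26.57, 0) = 26.57, max(-34.85, 0) = 0
Node u (S = 182.2): V_u = 1/1.05·[0.5385·145.0375 + 0.4615·26.5750] = 86.0595
Node d (S = 94.5): V_d = 1/1.05·[0.5385·26.5750 + 0.4615·0.0000] = 13.6282
Node 0 (S = 135): V_0 = 1/1.05·[0.5385·86.0595 + 0.4615·13.6282] = 50.1235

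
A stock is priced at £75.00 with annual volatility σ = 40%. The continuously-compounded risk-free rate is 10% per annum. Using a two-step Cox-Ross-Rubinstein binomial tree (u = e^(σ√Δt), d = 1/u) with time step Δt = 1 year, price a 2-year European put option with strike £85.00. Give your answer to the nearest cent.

CRR parameters: u = e^(σ√Δt) = e^(0.4·√1) = 1.4918, d = 1/u = 0.6703
Per-period rate: rΔt = 0.1·1 = 0.1, so R = e^0.1 = 1.1052
Risk-neutral probability p = (e^0.1 − 0.6703)/(1.4918 − 0.6703) = 0.4349/0.8215 = 0.5293
Terminal stock prices: S_uu = 166.9, S_ud = 75, S_dd = 33.7
Terminal payoffs (K − S): max(-81.92, 0) = 0, max(10, 0) = 10, max(51.3, 0) = 51.3
Node u (S = 111.9): V_u = e^(−0.1)·[0.5293·0.0000 + 0.4707·10.0000] = 4.2588
Node d (S = 50.27): V_d = e^(−0.1)·[0.5293·10.0000 + 0.4707·51.3003] = 26.6372
Node 0 (S = 75): V_0 = e^(−0.1)·[0.5293·4.2588 + 0.4707·26.6372] = 13.3839

£13.38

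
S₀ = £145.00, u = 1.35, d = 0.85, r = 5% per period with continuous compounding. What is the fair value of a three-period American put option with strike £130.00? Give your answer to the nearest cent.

£8.15

Risk-neutral probability p = (e^0.05 − 0.85)/(1.35 − 0.85) = 0.2013/0.5000 = 0.4025
Terminal stock prices: S_uuu = 356.8, S_uud = 224.6, S_udd = 141.4, S_ddd = 89.05
Terminal payoffs (K − S): max(-226.8, 0) = 0, max(-94.62, 0) = 0, max(-11.43, 0) = 0, max(40.95, 0) = 40.95
Node uu (S = 264.3): continuation = e^(−0.05)·[0.4025·0.0000 + 0.5975·0.0000] = 0.0000; exercise value = 0.0000 ≤ continuation, so V_uu = 0.0000
Node ud (S = 166.4): continuation = e^(−0.05)·[0.4025·0.0000 + 0.5975·0.0000] = 0.0000; exercise value = 0.0000 ≤ continuation, so V_ud = 0.0000
Node dd (S = 104.8): continuation = e^(−0.05)·[0.4025·0.0000 + 0.5975·40.9519] = 23.2737; exercise value = 25.2375 > continuation, so V_dd = 25.2375 (exercise)
Node u (S = 195.8): continuation = e^(−0.05)·[0.4025·0.0000 + 0.5975·0.0000] = 0.0000; exercise value = 0.0000 ≤ continuation, so V_u = 0.0000
Node d (S = 123.2): continuation = e^(−0.05)·[0.4025·0.0000 + 0.5975·25.2375] = 14.3430; exercise value = 6.7500 ≤ continuation, so V_d = 14.3430
Node 0 (S = 145): continuation = e^(−0.05)·[0.4025·0.0000 + 0.5975·14.3430] = 8.1514; exercise value = 0.0000 ≤ continuation, so V_0 = 8.1514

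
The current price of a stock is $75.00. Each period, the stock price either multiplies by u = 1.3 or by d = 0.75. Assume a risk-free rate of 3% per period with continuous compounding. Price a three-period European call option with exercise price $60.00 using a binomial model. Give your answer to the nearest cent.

$24.95

Risk-neutral probability p = (e^0.03 − 0.75)/(1.3 − 0.75) = 0.2805/0.5500 = 0.5099
Terminal stock prices: S_uuu = 164.8, S_uud = 95.06, S_udd = 54.84, S_ddd = 31.64
Terminal payoffs (S − K): max(104.8, 0) = 104.8, max(35.06, 0) = 35.06, max(-5.156, 0) = 0, max(-28.36, 0) = 0
Node uu (S = 126.8): V_uu = e^(−0.03)·[0.5099·104.7750 + 0.4901·35.0625] = 68.5233
Node ud (S = 73.12): V_ud = e^(−0.03)·[0.5099·35.0625 + 0.4901·0.0000] = 17.3506
Node dd (S = 42.19): V_dd = e^(−0.03)·[0.5099·0.0000 + 0.4901·0.0000] = 0.0000
Node u (S = 97.5): V_u = e^(−0.03)·[0.5099·68.5233 + 0.4901·17.3506] = 42.1604
Node d (S = 56.25): V_d = e^(−0.03)·[0.5099·17.3506 + 0.4901·0.0000] = 8.5859
Node 0 (S = 75): V_0 = e^(−0.03)·[0.5099·42.1604 + 0.4901·8.5859] = 24.9464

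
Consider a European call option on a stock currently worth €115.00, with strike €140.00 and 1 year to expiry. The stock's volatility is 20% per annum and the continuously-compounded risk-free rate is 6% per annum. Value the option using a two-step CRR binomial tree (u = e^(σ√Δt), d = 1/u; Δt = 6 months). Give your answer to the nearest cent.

€3.88

CRR parameters: u = e^(σ√Δt) = e^(0.2·√0.5) = 1.1519, d = 1/u = 0.8681
Per-period rate: rΔt = 0.06·0.5 = 0.03, so R = e^0.03 = 1.0305
Risk-neutral probability p = (e^0.03 − 0.8681)/(1.1519 − 0.8681) = 0.1623/0.2838 = 0.5720
Terminal stock prices: S_uu = 152.6, S_ud = 115, S_dd = 86.67
Terminal payoffs (S − K): max(12.59, 0) = 12.59, max(-25, 0) = 0, max(-53.33, 0) = 0
Node u (S = 132.5): V_u = e^(−0.03)·[0.5720·12.5931 + 0.4280·0.0000] = 6.9906
Node d (S = 99.83): V_d = e^(−0.03)·[0.5720·0.0000 + 0.4280·0.0000] = 0.0000
Node 0 (S = 115): V_0 = e^(−0.03)·[0.5720·6.9906 + 0.4280·0.0000] = 3.8806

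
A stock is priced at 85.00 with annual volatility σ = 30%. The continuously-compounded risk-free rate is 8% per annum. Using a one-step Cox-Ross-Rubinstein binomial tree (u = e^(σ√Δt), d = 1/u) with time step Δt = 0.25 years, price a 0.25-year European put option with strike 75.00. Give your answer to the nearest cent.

CRR parameters: u = e^(σ√Δt) = e^(0.3·√0.25) = 1.1618, d = 1/u = 0.8607
Per-period rate: rΔt = 0.08·0.25 = 0.02, so R = e^0.02 = 1.0202
Risk-neutral probability p = (e^0.02 − 0.8607)/(1.1618 − 0.8607) = 0.1595/0.3011 = 0.5297
Terminal stock prices: S_u = 98.76, S_d = 73.16
Terminal payoffs (K − S): max(-23.76, 0) = 0, max(1.84, 0) = 1.84
Node 0 (S = 85): V_0 = e^(−0.02)·[0.5297·0.0000 + 0.4703·1.8398] = 0.8482

0.85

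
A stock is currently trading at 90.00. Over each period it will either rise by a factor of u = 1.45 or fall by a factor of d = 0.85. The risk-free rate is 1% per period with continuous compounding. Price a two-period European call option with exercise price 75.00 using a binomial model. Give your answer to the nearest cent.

Risk-neutral probability p = (e^0.01 − 0.85)/(1.45 − 0.85) = 0.1601/0.6000 = 0.2668
Terminal stock prices: S_uu = 189.2, S_ud = 110.9, S_dd = 65.02
Terminal payoffs (S − K): max(114.2, 0) = 114.2, max(35.92, 0) = 35.92, max(-9.975, 0) = 0
Node u (S = 130.5): V_u = e^(−0.01)·[0.2668·114.2250 + 0.7332·35.9250] = 56.2463
Node d (S = 76.5): V_d = e^(−0.01)·[0.2668·35.9250 + 0.7332·0.0000] = 9.4877
Node 0 (S = 90): V_0 = e^(−0.01)·[0.2668·56.2463 + 0.7332·9.4877] = 21.7420

21.74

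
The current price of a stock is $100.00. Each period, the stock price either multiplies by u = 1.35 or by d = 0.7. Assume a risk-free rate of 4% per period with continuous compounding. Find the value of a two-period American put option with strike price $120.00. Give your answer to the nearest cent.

$28.72

Risk-neutral probability p = (e^0.04 − 0.7)/(1.35 − 0.7) = 0.3408/0.6500 = 0.5243
Terminal stock prices: S_uu = 182.3, S_ud = 94.5, S_dd = 49
Terminal payoffs (K − S): max(-62.25, 0) = 0, max(25.5, 0) = 25.5, max(71, 0) = 71
Node u (S = 135): continuation = e^(−0.04)·[0.5243·0.0000 + 0.4757·25.5000] = 11.6541; exercise value = 0.0000 ≤ continuation, so V_u = 11.6541
Node d (S = 70): continuation = e^(−0.04)·[0.5243·25.5000 + 0.4757·71.0000] = 45.2947; exercise value = 50.0000 > continuation, so V_d = 50.0000 (exercise)
Node 0 (S = 100): continuation = e^(−0.04)·[0.5243·11.6541 + 0.4757·50.0000] = 28.7222; exercise value = 20.0000 ≤ continuation, so V_0 = 28.7222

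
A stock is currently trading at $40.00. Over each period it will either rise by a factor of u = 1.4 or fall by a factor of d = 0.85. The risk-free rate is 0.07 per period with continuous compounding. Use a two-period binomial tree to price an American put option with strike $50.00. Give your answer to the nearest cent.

Risk-neutral probability p = (e^0.07 − 0.85)/(1.4 − 0.85) = 0.2225/0.5500 = 0.4046
Terminal stock prices: S_uu = 78.4, S_ud = 47.6, S_dd = 28.9
Terminal payoffs (K − S): max(-28.4, 0) = 0, max(2.4, 0) = 2.4, max(21.1, 0) = 21.1
Node u (S = 56): continuation = e^(−0.07)·[0.4046·0.0000 + 0.5954·2.4000] = 1.3324; exercise value = 0.0000 ≤ continuation, so V_u = 1.3324
Node d (S = 34): continuation = e^(−0.07)·[0.4046·2.4000 + 0.5954·21.1000] = 12.6197; exercise value = 16.0000 > continuation, so V_d = 16.0000 (exercise)
Node 0 (S = 40): continuation = e^(−0.07)·[0.4046·1.3324 + 0.5954·16.0000] = 9.3856; exercise value = 10.0000 > continuation, so V_0 = 10.0000 (exercise)

$10.00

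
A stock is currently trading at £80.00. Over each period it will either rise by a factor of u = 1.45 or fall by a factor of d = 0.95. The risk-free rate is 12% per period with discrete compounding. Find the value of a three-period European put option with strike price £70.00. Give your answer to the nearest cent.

£0.29

Risk-neutral probability p = (1 + 0.12 − 0.95)/(1.45 − 0.95) = 0.1700/0.5000 = 0.3400
Terminal stock prices: S_uuu = 243.9, S_uud = 159.8, S_udd = 104.7, S_ddd = 68.59
Terminal payoffs (K − S): max(-173.9, 0) = 0, max(-89.79, 0) = 0, max(-34.69, 0) = 0, max(1.41, 0) = 1.41
Node uu (S = 168.2): V_uu = 1/1.12·[0.3400·0.0000 + 0.6600·0.0000] = 0.0000
Node ud (S = 110.2): V_ud = 1/1.12·[0.3400·0.0000 + 0.6600·0.0000] = 0.0000
Node dd (S = 72.2): V_dd = 1/1.12·[0.3400·0.0000 + 0.6600·1.4100] = 0.8309
Node u (S = 116): V_u = 1/1.12·[0.3400·0.0000 + 0.6600·0.0000] = 0.0000
Node d (S = 76): V_d = 1/1.12·[0.3400·0.0000 + 0.6600·0.8309] = 0.4896
Node 0 (S = 80): V_0 = 1/1.12·[0.3400·0.0000 + 0.6600·0.4896] = 0.2885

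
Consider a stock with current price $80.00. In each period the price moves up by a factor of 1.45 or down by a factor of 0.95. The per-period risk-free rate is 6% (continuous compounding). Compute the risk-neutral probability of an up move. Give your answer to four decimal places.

Risk-neutral probability p = (e^0.06 − 0.95)/(1.45 − 0.95) = 0.1118/0.5000 = 0.2237

p = 0.2237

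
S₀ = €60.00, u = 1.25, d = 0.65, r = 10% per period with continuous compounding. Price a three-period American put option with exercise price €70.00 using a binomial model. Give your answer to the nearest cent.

Risk-neutral probability p = (e^0.1 − 0.65)/(1.25 − 0.65) = 0.4552/0.6000 = 0.7586
Terminal stock prices: S_uuu = 117.2, S_uud = 60.94, S_udd = 31.69, S_ddd = 16.48
Terminal payoffs (K − S): max(-47.19, 0) = 0, max(9.062, 0) = 9.062, max(38.31, 0) = 38.31, max(53.52, 0) = 53.52
Node uu (S = 93.75): continuation = e^(−0.1)·[0.7586·0.0000 + 0.2414·9.0625] = 1.9794; exercise value = 0.0000 ≤ continuation, so V_uu = 1.9794
Node ud (S = 48.75): continuation = e^(−0.1)·[0.7586·9.0625 + 0.2414·38.3125] = 14.5886; exercise value = 21.2500 > continuation, so V_ud = 21.2500 (exercise)
Node dd (S = 25.35): continuation = e^(−0.1)·[0.7586·38.3125 + 0.2414·53.5225] = 37.9886; exercise value = 44.6500 > continuation, so V_dd = 44.6500 (exercise)
Node u (S = 75): continuation = e^(−0.1)·[0.7586·1.9794 + 0.2414·21.2500] = 5.9999; exercise value = 0.0000 ≤ continuation, so V_u = 5.9999
Node d (S = 39): continuation = e^(−0.1)·[0.7586·21.2500 + 0.2414·44.6500] = 24.3386; exercise value = 31.0000 > continuation, so V_d = 31.0000 (exercise)
Node 0 (S = 60): continuation = e^(−0.1)·[0.7586·5.9999 + 0.2414·31.0000] = 10.8893; exercise value = 10.0000 ≤ continuation, so V_0 = 10.8893

€10.89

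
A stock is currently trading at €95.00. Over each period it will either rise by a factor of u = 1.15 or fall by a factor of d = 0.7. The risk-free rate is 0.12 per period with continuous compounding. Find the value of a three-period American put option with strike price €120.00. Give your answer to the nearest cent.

Risk-neutral probability p = (e^0.12 − 0.7)/(1.15 − 0.7) = 0.4275/0.4500 = 0.9500
Terminal stock prices: S_uuu = 144.5, S_uud = 87.95, S_udd = 53.53, S_ddd = 32.58
Terminal payoffs (K − S): max(-24.48, 0) = 0, max(32.05, 0) = 32.05, max(66.47, 0) = 66.47, max(87.42, 0) = 87.42
Node uu (S = 125.6): continuation = e^(−0.12)·[0.9500·0.0000 + 0.0500·32.0538] = 1.4217; exercise value = 0.0000 ≤ continuation, so V_uu = 1.4217
Node ud (S = 76.47): continuation = e^(−0.12)·[0.9500·32.0538 + 0.0500·66.4675] = 29.9555; exercise value = 43.5250 > continuation, so V_ud = 43.5250 (exercise)
Node dd (S = 46.55): continuation = e^(−0.12)·[0.9500·66.4675 + 0.0500·87.4150] = 59.8805; exercise value = 73.4500 > continuation, so V_dd = 73.4500 (exercise)
Node u (S = 109.2): continuation = e^(−0.12)·[0.9500·1.4217 + 0.0500·43.5250] = 3.1283; exercise value = 10.7500 > continuation, so V_u = 10.7500 (exercise)
Node d (S = 66.5): continuation = e^(−0.12)·[0.9500·43.5250 + 0.0500·73.4500] = 39.9305; exercise value = 53.5000 > continuation, so V_d = 53.5000 (exercise)
Node 0 (S = 95): continuation = e^(−0.12)·[0.9500·10.7500 + 0.0500·53.5000] = 11.4305; exercise value = 25.0000 > continuation, so V_0 = 25.0000 (exercise)

€25.00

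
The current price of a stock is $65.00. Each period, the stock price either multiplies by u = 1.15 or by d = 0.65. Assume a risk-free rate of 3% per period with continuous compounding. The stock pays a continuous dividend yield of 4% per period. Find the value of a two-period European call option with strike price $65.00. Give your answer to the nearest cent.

Per-period risk-free factor R = e^0.03 = 1.0305; dividend-adjusted growth = e^(0.03−0.04) = 0.9900.
Risk-neutral probability p = (0.9900 − 0.65)/(1.15 − 0.65) = 0.3400/0.5000 = 0.6801
Terminal stock prices: S_uu = 85.96, S_ud = 48.59, S_dd = 27.46
Terminal payoffs (S − K): max(20.96, 0) = 20.96, max(-16.41, 0) = 0, max(-37.54, 0) = 0
Node u (S = 74.75): V_u = e^(−0.03)·[0.6801·20.9625 + 0.3199·0.0000] = 13.8352
Node d (S = 42.25): V_d = e^(−0.03)·[0.6801·0.0000 + 0.3199·0.0000] = 0.0000
Node 0 (S = 65): V_0 = e^(−0.03)·[0.6801·13.8352 + 0.3199·0.0000] = 9.1313

$9.13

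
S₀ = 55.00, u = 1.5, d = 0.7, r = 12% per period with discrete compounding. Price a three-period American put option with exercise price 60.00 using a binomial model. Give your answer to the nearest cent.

10.77

Risk-neutral probability p = (1 + 0.12 − 0.7)/(1.5 − 0.7) = 0.4200/0.8000 = 0.5250
Terminal stock prices: S_uuu = 185.6, S_uud = 86.62, S_udd = 40.42, S_ddd = 18.86
Terminal payoffs (K − S): max(-125.6, 0) = 0, max(-26.62, 0) = 0, max(19.58, 0) = 19.58, max(41.14, 0) = 41.14
Node uu (S = 123.8): continuation = 1/1.12·[0.5250·0.0000 + 0.4750·0.0000] = 0.0000; exercise value = 0.0000 ≤ continuation, so V_uu = 0.0000
Node ud (S = 57.75): continuation = 1/1.12·[0.5250·0.0000 + 0.4750·19.5750] = 8.3019; exercise value = 2.2500 ≤ continuation, so V_ud = 8.3019
Node dd (S = 26.95): continuation = 1/1.12·[0.5250·19.5750 + 0.4750·41.1350] = 26.6214; exercise value = 33.0500 > continuation, so V_dd = 33.0500 (exercise)
Node u (S = 82.5): continuation = 1/1.12·[0.5250·0.0000 + 0.4750·8.3019] = 3.5209; exercise value = 0.0000 ≤ continuation, so V_u = 3.5209
Node d (S = 38.5): continuation = 1/1.12·[0.5250·8.3019 + 0.4750·33.0500] = 17.9083; exercise value = 21.5000 > continuation, so V_d = 21.5000 (exercise)
Node 0 (S = 55): continuation = 1/1.12·[0.5250·3.5209 + 0.4750·21.5000] = 10.7687; exercise value = 5.0000 ≤ continuation, so V_0 = 10.7687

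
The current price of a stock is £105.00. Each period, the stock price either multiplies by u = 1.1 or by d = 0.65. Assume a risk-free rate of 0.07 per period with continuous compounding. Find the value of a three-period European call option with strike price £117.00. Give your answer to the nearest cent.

£15.27

Risk-neutral probability p = (e^0.07 − 0.65)/(1.1 − 0.65) = 0.4225/0.4500 = 0.9389
Terminal stock prices: S_uuu = 139.8, S_uud = 82.58, S_udd = 48.8, S_ddd = 28.84
Terminal payoffs (S − K): max(22.76, 0) = 22.76, max(-34.42, 0) = 0, max(-68.2, 0) = 0, max(-88.16, 0) = 0
Node uu (S = 127.1): V_uu = e^(−0.07)·[0.9389·22.7550 + 0.0611·0.0000] = 19.9204
Node ud (S = 75.08): V_ud = e^(−0.07)·[0.9389·0.0000 + 0.0611·0.0000] = 0.0000
Node dd (S = 44.36): V_dd = e^(−0.07)·[0.9389·0.0000 + 0.0611·0.0000] = 0.0000
Node u (S = 115.5): V_u = e^(−0.07)·[0.9389·19.9204 + 0.0611·0.0000] = 17.4390
Node d (S = 68.25): V_d = e^(−0.07)·[0.9389·0.0000 + 0.0611·0.0000] = 0.0000
Node 0 (S = 105): V_0 = e^(−0.07)·[0.9389·17.4390 + 0.0611·0.0000] = 15.2666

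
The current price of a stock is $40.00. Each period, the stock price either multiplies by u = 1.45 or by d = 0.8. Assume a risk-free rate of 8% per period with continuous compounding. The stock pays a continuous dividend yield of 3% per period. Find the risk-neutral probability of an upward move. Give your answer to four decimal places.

Per-period risk-free factor R = e^0.08 = 1.0833; dividend-adjusted growth = e^(0.08−0.03) = 1.0513.
Risk-neutral probability p = (1.0513 − 0.8)/(1.45 − 0.8) = 0.2513/0.6500 = 0.3866

p = 0.3866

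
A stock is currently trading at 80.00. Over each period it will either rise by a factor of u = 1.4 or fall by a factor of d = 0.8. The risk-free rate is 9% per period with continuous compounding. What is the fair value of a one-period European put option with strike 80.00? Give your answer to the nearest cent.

7.45

Risk-neutral probability p = (e^0.09 − 0.8)/(1.4 − 0.8) = 0.2942/0.6000 = 0.4903
Terminal stock prices: S_u = 112, S_d = 64
Terminal payoffs (K − S): max(-32, 0) = 0, max(16, 0) = 16
Node 0 (S = 80): V_0 = e^(−0.09)·[0.4903·0.0000 + 0.5097·16.0000] = 7.4534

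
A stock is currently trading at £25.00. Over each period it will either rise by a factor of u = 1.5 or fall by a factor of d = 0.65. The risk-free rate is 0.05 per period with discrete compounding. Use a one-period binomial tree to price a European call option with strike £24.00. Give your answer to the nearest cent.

£6.05

Risk-neutral probability p = (1 + 0.05 − 0.65)/(1.5 − 0.65) = 0.4000/0.8500 = 0.4706
Terminal stock prices: S_u = 37.5, S_d = 16.25
Terminal payoffs (S − K): max(13.5, 0) = 13.5, max(-7.75, 0) = 0
Node 0 (S = 25): V_0 = 1/1.05·[0.4706·13.5000 + 0.5294·0.0000] = 6.0504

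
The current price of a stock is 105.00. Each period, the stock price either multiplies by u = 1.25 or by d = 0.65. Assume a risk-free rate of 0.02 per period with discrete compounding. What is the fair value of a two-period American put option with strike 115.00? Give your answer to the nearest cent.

24.31

Risk-neutral probability p = (1 + 0.02 − 0.65)/(1.25 − 0.65) = 0.3700/0.6000 = 0.6167
Terminal stock prices: S_uu = 164.1, S_ud = 85.31, S_dd = 44.36
Terminal payoffs (K − S): max(-49.06, 0) = 0, max(29.69, 0) = 29.69, max(70.64, 0) = 70.64
Node u (S = 131.2): continuation = 1/1.02·[0.6167·0.0000 + 0.3833·29.6875] = 11.1571; exercise value = 0.0000 ≤ continuation, so V_u = 11.1571
Node d (S = 68.25): continuation = 1/1.02·[0.6167·29.6875 + 0.3833·70.6375] = 44.4951; exercise value = 46.7500 > continuation, so V_d = 46.7500 (exercise)
Node 0 (S = 105): continuation = 1/1.02·[0.6167·11.1571 + 0.3833·46.7500] = 24.3147; exercise value = 10.0000 ≤ continuation, so V_0 = 24.3147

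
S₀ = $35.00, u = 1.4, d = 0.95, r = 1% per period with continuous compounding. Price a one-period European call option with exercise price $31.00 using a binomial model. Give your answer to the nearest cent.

$4.31

Risk-neutral probability p = (e^0.01 − 0.95)/(1.4 − 0.95) = 0.0601/0.4500 = 0.1334
Terminal stock prices: S_u = 49, S_d = 33.25
Terminal payoffs (S − K): max(18, 0) = 18, max(2.25, 0) = 2.25
Node 0 (S = 35): V_0 = e^(−0.01)·[0.1334·18.0000 + 0.8666·2.2500] = 4.3085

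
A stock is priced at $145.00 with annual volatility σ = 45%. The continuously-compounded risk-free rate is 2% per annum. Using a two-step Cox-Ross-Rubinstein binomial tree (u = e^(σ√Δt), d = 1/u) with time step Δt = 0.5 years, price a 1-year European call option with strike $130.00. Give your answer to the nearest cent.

CRR parameters: u = e^(σ√Δt) = e^(0.45·√0.5) = 1.3746, d = 1/u = 0.7275
Per-period rate: rΔt = 0.02·0.5 = 0.01, so R = e^0.01 = 1.0101
Risk-neutral probability p = (e^0.01 − 0.7275)/(1.3746 − 0.7275) = 0.2826/0.6472 = 0.4366
Terminal stock prices: S_uu = 274, S_ud = 145, S_dd = 76.73
Terminal payoffs (S − K): max(144, 0) = 144, max(15, 0) = 15, max(-53.27, 0) = 0
Node u (S = 199.3): V_u = e^(−0.01)·[0.4366·144.0005 + 0.5634·15.0000] = 70.6176
Node d (S = 105.5): V_d = e^(−0.01)·[0.4366·15.0000 + 0.5634·0.0000] = 6.4845
Node 0 (S = 145): V_0 = e^(−0.01)·[0.4366·70.6176 + 0.5634·6.4845] = 34.1446

$34.14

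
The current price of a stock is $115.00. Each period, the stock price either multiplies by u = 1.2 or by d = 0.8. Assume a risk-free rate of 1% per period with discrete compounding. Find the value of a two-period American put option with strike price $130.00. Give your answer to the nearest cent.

$22.66

Risk-neutral probability p = (1 + 0.01 − 0.8)/(1.2 − 0.8) = 0.2100/0.4000 = 0.5250
Terminal stock prices: S_uu = 165.6, S_ud = 110.4, S_dd = 73.6
Terminal payoffs (K − S): max(-35.6, 0) = 0, max(19.6, 0) = 19.6, max(56.4, 0) = 56.4
Node u (S = 138): continuation = 1/1.01·[0.5250·0.0000 + 0.4750·19.6000] = 9.2178; exercise value = 0.0000 ≤ continuation, so V_u = 9.2178
Node d (S = 92): continuation = 1/1.01·[0.5250·19.6000 + 0.4750·56.4000] = 36.7129; exercise value = 38.0000 > continuation, so V_d = 38.0000 (exercise)
Node 0 (S = 115): continuation = 1/1.01·[0.5250·9.2178 + 0.4750·38.0000] = 22.6627; exercise value = 15.0000 ≤ continuation, so V_0 = 22.6627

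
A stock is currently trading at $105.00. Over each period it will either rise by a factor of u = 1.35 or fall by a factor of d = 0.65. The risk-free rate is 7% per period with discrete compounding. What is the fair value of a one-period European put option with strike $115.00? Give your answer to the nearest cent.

Risk-neutral probability p = (1 + 0.07 − 0.65)/(1.35 − 0.65) = 0.4200/0.7000 = 0.6000
Terminal stock prices: S_u = 141.8, S_d = 68.25
Terminal payoffs (K − S): max(-26.75, 0) = 0, max(46.75, 0) = 46.75
Node 0 (S = 105): V_0 = 1/1.07·[0.6000·0.0000 + 0.4000·46.7500] = 17.4766

$17.48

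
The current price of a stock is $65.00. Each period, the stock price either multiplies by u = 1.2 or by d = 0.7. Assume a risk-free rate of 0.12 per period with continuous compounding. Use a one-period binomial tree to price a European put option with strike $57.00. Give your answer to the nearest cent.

$1.48

Risk-neutral probability p = (e^0.12 − 0.7)/(1.2 − 0.7) = 0.4275/0.5000 = 0.8550
Terminal stock prices: S_u = 78, S_d = 45.5
Terminal payoffs (K − S): max(-21, 0) = 0, max(11.5, 0) = 11.5
Node 0 (S = 65): V_0 = e^(−0.12)·[0.8550·0.0000 + 0.1450·11.5000] = 1.4790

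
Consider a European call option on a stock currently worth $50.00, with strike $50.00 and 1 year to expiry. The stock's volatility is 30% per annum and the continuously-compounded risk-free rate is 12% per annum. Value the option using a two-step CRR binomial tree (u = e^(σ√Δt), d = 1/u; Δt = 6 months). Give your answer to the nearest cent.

$8.21

CRR parameters: u = e^(σ√Δt) = e^(0.3·√0.5) = 1.2363, d = 1/u = 0.8089
Per-period rate: rΔt = 0.12·0.5 = 0.06, so R = e^0.06 = 1.0618
Risk-neutral probability p = (e^0.06 − 0.8089)/(1.2363 − 0.8089) = 0.2530/0.4275 = 0.5918
Terminal stock prices: S_uu = 76.42, S_ud = 50, S_dd = 32.71
Terminal payoffs (S − K): max(26.42, 0) = 26.42, max(0, 0) = 0, max(-17.29, 0) = 0
Node u (S = 61.82): V_u = e^(−0.06)·[0.5918·26.4233 + 0.4082·0.0000] = 14.7273
Node d (S = 40.44): V_d = e^(−0.06)·[0.5918·0.0000 + 0.4082·0.0000] = 0.0000
Node 0 (S = 50): V_0 = e^(−0.06)·[0.5918·14.7273 + 0.4082·0.0000] = 8.2085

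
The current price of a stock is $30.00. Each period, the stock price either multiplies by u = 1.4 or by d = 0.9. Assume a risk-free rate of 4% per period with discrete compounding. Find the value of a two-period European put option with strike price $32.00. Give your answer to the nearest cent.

Risk-neutral probability p = (1 + 0.04 − 0.9)/(1.4 − 0.9) = 0.1400/0.5000 = 0.2800
Terminal stock prices: S_uu = 58.8, S_ud = 37.8, S_dd = 24.3
Terminal payoffs (K − S): max(-26.8, 0) = 0, max(-5.8, 0) = 0, max(7.7, 0) = 7.7
Node u (S = 42): V_u = 1/1.04·[0.2800·0.0000 + 0.7200·0.0000] = 0.0000
Node d (S = 27): V_d = 1/1.04·[0.2800·0.0000 + 0.7200·7.7000] = 5.3308
Node 0 (S = 30): V_0 = 1/1.04·[0.2800·0.0000 + 0.7200·5.3308] = 3.6905

$3.69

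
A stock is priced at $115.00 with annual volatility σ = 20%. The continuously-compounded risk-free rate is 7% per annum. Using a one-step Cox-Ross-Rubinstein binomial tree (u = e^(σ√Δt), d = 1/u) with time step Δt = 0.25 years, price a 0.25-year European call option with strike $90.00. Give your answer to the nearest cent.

CRR parameters: u = e^(σ√Δt) = e^(0.2·√0.25) = 1.1052, d = 1/u = 0.9048
Per-period rate: rΔt = 0.07·0.25 = 0.0175, so R = e^0.0175 = 1.0177
Risk-neutral probability p = (e^0.0175 − 0.9048)/(1.1052 − 0.9048) = 0.1128/0.2003 = 0.5631
Terminal stock prices: S_u = 127.1, S_d = 104.1
Terminal payoffs (S − K): max(37.09, 0) = 37.09, max(14.06, 0) = 14.06
Node 0 (S = 115): V_0 = e^(−0.0175)·[0.5631·37.0947 + 0.4369·14.0563] = 26.5613

$26.56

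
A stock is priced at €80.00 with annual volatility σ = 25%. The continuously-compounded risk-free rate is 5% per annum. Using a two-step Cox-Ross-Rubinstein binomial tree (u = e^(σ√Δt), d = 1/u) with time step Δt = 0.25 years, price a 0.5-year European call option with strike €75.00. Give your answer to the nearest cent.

€9.72

CRR parameters: u = e^(σ√Δt) = e^(0.25·√0.25) = 1.1331, d = 1/u = 0.8825
Per-period rate: rΔt = 0.05·0.25 = 0.0125, so R = e^0.0125 = 1.0126
Risk-neutral probability p = (e^0.0125 − 0.8825)/(1.1331 − 0.8825) = 0.1301/0.2507 = 0.5190
Terminal stock prices: S_uu = 102.7, S_ud = 80, S_dd = 62.3
Terminal payoffs (S − K): max(27.72, 0) = 27.72, max(5, 0) = 5, max(-12.7, 0) = 0
Node u (S = 90.65): V_u = e^(−0.0125)·[0.5190·27.7220 + 0.4810·5.0000] = 16.5835
Node d (S = 70.6): V_d = e^(−0.0125)·[0.5190·5.0000 + 0.4810·0.0000] = 2.5626
Node 0 (S = 80): V_0 = e^(−0.0125)·[0.5190·16.5835 + 0.4810·2.5626] = 9.7169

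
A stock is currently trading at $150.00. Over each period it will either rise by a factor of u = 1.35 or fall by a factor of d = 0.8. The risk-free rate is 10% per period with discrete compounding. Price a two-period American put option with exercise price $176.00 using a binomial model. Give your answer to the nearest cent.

Risk-neutral probability p = (1 + 0.1 − 0.8)/(1.35 − 0.8) = 0.3000/0.5500 = 0.5455
Terminal stock prices: S_uu = 273.4, S_ud = 162, S_dd = 96
Terminal payoffs (K − S): max(-97.38, 0) = 0, max(14, 0) = 14, max(80, 0) = 80
Node u (S = 202.5): continuation = 1/1.1·[0.5455·0.0000 + 0.4545·14.0000] = 5.7851; exercise value = 0.0000 ≤ continuation, so V_u = 5.7851
Node d (S = 120): continuation = 1/1.1·[0.5455·14.0000 + 0.4545·80.0000] = 40.0000; exercise value = 56.0000 > continuation, so V_d = 56.0000 (exercise)
Node 0 (S = 150): continuation = 1/1.1·[0.5455·5.7851 + 0.4545·56.0000] = 26.0092; exercise value = 26.0000 ≤ continuation, so V_0 = 26.0092

$26.01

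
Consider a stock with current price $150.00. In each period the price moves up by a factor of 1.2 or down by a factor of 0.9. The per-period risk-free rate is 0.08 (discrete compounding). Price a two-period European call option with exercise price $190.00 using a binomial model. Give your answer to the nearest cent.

Risk-neutral probability p = (1 + 0.08 − 0.9)/(1.2 − 0.9) = 0.1800/0.3000 = 0.6000
Terminal stock prices: S_uu = 216, S_ud = 162, S_dd = 121.5
Terminal payoffs (S − K): max(26, 0) = 26, max(-28, 0) = 0, max(-68.5, 0) = 0
Node u (S = 180): V_u = 1/1.08·[0.6000·26.0000 + 0.4000·0.0000] = 14.4444
Node d (S = 135): V_d = 1/1.08·[0.6000·0.0000 + 0.4000·0.0000] = 0.0000
Node 0 (S = 150): V_0 = 1/1.08·[0.6000·14.4444 + 0.4000·0.0000] = 8.0247

$8.02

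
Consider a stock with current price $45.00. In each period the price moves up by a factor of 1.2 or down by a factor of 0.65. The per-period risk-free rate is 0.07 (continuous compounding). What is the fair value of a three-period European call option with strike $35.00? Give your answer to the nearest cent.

$18.08

Risk-neutral probability p = (e^0.07 − 0.65)/(1.2 − 0.65) = 0.4225/0.5500 = 0.7682
Terminal stock prices: S_uuu = 77.76, S_uud = 42.12, S_udd = 22.82, S_ddd = 12.36
Terminal payoffs (S − K): max(42.76, 0) = 42.76, max(7.12, 0) = 7.12, max(-12.18, 0) = 0, max(-22.64, 0) = 0
Node uu (S = 64.8): V_uu = e^(−0.07)·[0.7682·42.7600 + 0.2318·7.1200] = 32.1662
Node ud (S = 35.1): V_ud = e^(−0.07)·[0.7682·7.1200 + 0.2318·0.0000] = 5.0998
Node dd (S = 19.01): V_dd = e^(−0.07)·[0.7682·0.0000 + 0.2318·0.0000] = 0.0000
Node u (S = 54): V_u = e^(−0.07)·[0.7682·32.1662 + 0.2318·5.0998] = 24.1417
Node d (S = 29.25): V_d = e^(−0.07)·[0.7682·5.0998 + 0.2318·0.0000] = 3.6528
Node 0 (S = 45): V_0 = e^(−0.07)·[0.7682·24.1417 + 0.2318·3.6528] = 18.0812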